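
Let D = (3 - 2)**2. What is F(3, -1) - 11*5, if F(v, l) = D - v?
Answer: -57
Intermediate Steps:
D = 1 (D = 1**2 = 1)
F(v, l) = 1 - v
F(3, -1) - 11*5 = (1 - 1*3) - 11*5 = (1 - 3) - 55 = -2 - 55 = -57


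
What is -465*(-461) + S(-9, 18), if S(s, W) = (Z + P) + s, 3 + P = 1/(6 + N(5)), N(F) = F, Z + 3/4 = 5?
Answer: 9431723/44 ≈ 2.1436e+5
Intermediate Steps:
Z = 17/4 (Z = -¾ + 5 = 17/4 ≈ 4.2500)
P = -32/11 (P = -3 + 1/(6 + 5) = -3 + 1/11 = -32/11 ≈ -2.9091)
S(s, W) = 59/44 + s (S(s, W) = (17/4 - 32/11) + s = 59/44 + s)
-465*(-461) + S(-9, 18) = -465*(-461) + (59/44 - 9) = 214365 - 337/44 = 9431723/44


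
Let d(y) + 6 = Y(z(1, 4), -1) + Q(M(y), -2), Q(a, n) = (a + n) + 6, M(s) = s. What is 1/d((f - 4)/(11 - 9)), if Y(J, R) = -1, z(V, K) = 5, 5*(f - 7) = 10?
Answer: -2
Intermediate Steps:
f = 9 (f = 7 + (⅕)*10 = 7 + 2 = 9)
Q(a, n) = 6 + a + n
d(y) = -3 + y (d(y) = -6 + (-1 + (6 + y - 2)) = -6 + (-1 + (4 + y)) = -6 + (3 + y) = -3 + y)
1/d((f - 4)/(11 - 9)) = 1/(-3 + (9 - 4)/(11 - 9)) = 1/(-3 + 5/2) = 1/(-½) = -2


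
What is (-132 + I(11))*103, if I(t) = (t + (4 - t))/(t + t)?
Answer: -149350/11 ≈ -13577.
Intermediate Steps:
I(t) = 2/t (I(t) = 4/((2*t)) = 4*(1/(2*t)) = 2/t)
(-132 + I(11))*103 = (-132 + 2/11)*103 = -1450/11*103 = -149350/11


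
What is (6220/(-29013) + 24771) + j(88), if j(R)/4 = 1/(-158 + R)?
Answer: 25153560079/1015455 ≈ 24771.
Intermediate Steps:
j(R) = 4/(-158 + R)
(6220/(-29013) + 24771) + j(88) = (6220/(-29013) + 24771) + 4/(-158 + 88) = (6220*(-1/29013) + 24771) + 4/(-70) = (-6220/29013 + 24771) + 4*(-1/70) = 718674803/29013 - 2/35 = 25153560079/1015455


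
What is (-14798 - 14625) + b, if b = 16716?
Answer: -12707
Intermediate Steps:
(-14798 - 14625) + b = (-14798 - 14625) + 16716 = -29423 + 16716 = -12707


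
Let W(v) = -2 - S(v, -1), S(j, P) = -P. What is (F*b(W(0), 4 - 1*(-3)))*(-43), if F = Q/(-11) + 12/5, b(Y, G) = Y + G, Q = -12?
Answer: -33024/55 ≈ -600.44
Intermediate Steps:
W(v) = -3 (W(v) = -2 - (-1)*(-1) = -2 - 1*1 = -2 - 1 = -3)
b(Y, G) = G + Y
F = 192/55 (F = -12/(-11) + 12/5 = -12*(-1/11) + 12*(⅕) = 12/11 + 12/5 = 192/55 ≈ 3.4909)
(F*b(W(0), 4 - 1*(-3)))*(-43) = (192*((4 - 1*(-3)) - 3)/55)*(-43) = (192*((4 + 3) - 3)/55)*(-43) = (192*(7 - 3)/55)*(-43) = ((192/55)*4)*(-43) = (768/55)*(-43) = -33024/55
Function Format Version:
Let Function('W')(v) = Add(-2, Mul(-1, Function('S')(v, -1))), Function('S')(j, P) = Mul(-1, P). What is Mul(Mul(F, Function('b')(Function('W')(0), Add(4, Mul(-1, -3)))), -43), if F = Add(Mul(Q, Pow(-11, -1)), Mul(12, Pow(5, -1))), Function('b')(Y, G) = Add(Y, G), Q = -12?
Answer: Rational(-33024, 55) ≈ -600.44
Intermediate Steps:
Function('W')(v) = -3 (Function('W')(v) = Add(-2, Mul(-1, Mul(-1, -1))) = Add(-2, Mul(-1, 1)) = Add(-2, -1) = -3)
Function('b')(Y, G) = Add(G, Y)
F = Rational(192, 55) (F = Add(Mul(-12, Pow(-11, -1)), Mul(12, Pow(5, -1))) = Add(Mul(-12, Rational(-1, 11)), Mul(12, Rational(1, 5))) = Add(Rational(12, 11), Rational(12, 5)) = Rational(192, 55) ≈ 3.4909)
Mul(Mul(F, Function('b')(Function('W')(0), Add(4, Mul(-1, -3)))), -43) = Mul(Mul(Rational(192, 55), Add(Add(4, Mul(-1, -3)), -3)), -43) = Mul(Mul(Rational(192, 55), Add(Add(4, 3), -3)), -43) = Mul(Mul(Rational(192, 55), Add(7, -3)), -43) = Mul(Mul(Rational(192, 55), 4), -43) = Mul(Rational(768, 55), -43) = Rational(-33024, 55)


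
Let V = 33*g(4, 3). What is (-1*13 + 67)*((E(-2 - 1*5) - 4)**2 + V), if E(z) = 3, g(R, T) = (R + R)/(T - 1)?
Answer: 7182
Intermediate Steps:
g(R, T) = 2*R/(-1 + T) (g(R, T) = (2*R)/(-1 + T) = 2*R/(-1 + T))
V = 132 (V = 33*(2*4/(-1 + 3)) = 33*(2*4/2) = 33*(2*4*(1/2)) = 33*4 = 132)
(-1*13 + 67)*((E(-2 - 1*5) - 4)**2 + V) = (-1*13 + 67)*((3 - 4)**2 + 132) = (-13 + 67)*((-1)**2 + 132) = 54*(1 + 132) = 54*133 = 7182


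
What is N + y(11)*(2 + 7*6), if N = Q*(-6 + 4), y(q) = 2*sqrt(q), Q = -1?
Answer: 2 + 88*sqrt(11) ≈ 293.86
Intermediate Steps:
N = 2 (N = -(-6 + 4) = -1*(-2) = 2)
N + y(11)*(2 + 7*6) = 2 + (2*sqrt(11))*(2 + 7*6) = 2 + (2*sqrt(11))*(2 + 42) = 2 + (2*sqrt(11))*44 = 2 + 88*sqrt(11)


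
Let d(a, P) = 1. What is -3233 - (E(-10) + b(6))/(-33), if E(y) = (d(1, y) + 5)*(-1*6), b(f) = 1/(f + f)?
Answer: -1280699/396 ≈ -3234.1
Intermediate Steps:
b(f) = 1/(2*f)
E(y) = -36 (E(y) = (1 + 5)*(-1*6) = 6*(-6) = -36)
-3233 - (E(-10) + b(6))/(-33) = -3233 - (-36 + (1/2)/6)/(-33) = -3233 - (-1)*(-36 + (1/2)*(1/6))/33 = -3233 - (-1)*(-36 + 1/12)/33 = -3233 - (-1)*(-431)/(33*12) = -3233 - 1*431/396 = -3233 - 431/396 = -1280699/396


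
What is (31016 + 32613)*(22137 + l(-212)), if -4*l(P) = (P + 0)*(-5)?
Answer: 1391693488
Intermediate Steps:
l(P) = 5*P/4 (l(P) = -(P + 0)*(-5)/4 = -P*(-5)/4 = -(-5)*P/4 = 5*P/4)
(31016 + 32613)*(22137 + l(-212)) = (31016 + 32613)*(22137 + (5/4)*(-212)) = 63629*(22137 - 265) = 63629*21872 = 1391693488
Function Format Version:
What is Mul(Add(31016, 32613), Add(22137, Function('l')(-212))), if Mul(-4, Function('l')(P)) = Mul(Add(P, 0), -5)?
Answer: 1391693488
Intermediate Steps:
Function('l')(P) = Mul(Rational(5, 4), P) (Function('l')(P) = Mul(Rational(-1, 4), Mul(Add(P, 0), -5)) = Mul(Rational(-1, 4), Mul(P, -5)) = Mul(Rational(-1, 4), Mul(-5, P)) = Mul(Rational(5, 4), P))
Mul(Add(31016, 32613), Add(22137, Function('l')(-212))) = Mul(Add(31016, 32613), Add(22137, Mul(Rational(5, 4), -212))) = Mul(63629, Add(22137, -265)) = Mul(63629, 21872) = 1391693488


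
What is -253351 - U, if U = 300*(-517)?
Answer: -98251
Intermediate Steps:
U = -155100
-253351 - U = -253351 - 1*(-155100) = -253351 + 155100 = -98251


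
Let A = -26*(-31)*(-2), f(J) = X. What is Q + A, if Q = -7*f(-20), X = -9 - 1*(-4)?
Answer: -1577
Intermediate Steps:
X = -5 (X = -9 + 4 = -5)
f(J) = -5
Q = 35 (Q = -7*(-5) = 35)
A = -1612 (A = 806*(-2) = -1612)
Q + A = 35 - 1612 = -1577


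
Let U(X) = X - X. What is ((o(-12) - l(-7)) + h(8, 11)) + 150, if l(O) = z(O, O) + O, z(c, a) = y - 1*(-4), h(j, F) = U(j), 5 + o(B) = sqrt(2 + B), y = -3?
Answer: 151 + I*sqrt(10) ≈ 151.0 + 3.1623*I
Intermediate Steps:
U(X) = 0
o(B) = -5 + sqrt(2 + B)
h(j, F) = 0
z(c, a) = 1 (z(c, a) = -3 - 1*(-4) = -3 + 4 = 1)
l(O) = 1 + O
((o(-12) - l(-7)) + h(8, 11)) + 150 = (((-5 + sqrt(2 - 12)) - (1 - 7)) + 0) + 150 = (((-5 + sqrt(-10)) - 1*(-6)) + 0) + 150 = (((-5 + I*sqrt(10)) + 6) + 0) + 150 = ((1 + I*sqrt(10)) + 0) + 150 = (1 + I*sqrt(10)) + 150 = 151 + I*sqrt(10)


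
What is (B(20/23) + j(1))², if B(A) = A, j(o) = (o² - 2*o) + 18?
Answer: 168921/529 ≈ 319.32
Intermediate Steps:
j(o) = 18 + o² - 2*o
(B(20/23) + j(1))² = (20/23 + (18 + 1² - 2*1))² = (20*(1/23) + (18 + 1 - 2))² = (20/23 + 17)² = (411/23)² = 168921/529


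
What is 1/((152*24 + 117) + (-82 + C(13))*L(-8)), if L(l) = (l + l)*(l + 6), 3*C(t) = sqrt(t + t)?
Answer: 10269/11690305 - 96*sqrt(26)/11690305 ≈ 0.00083655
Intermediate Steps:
C(t) = sqrt(2)*sqrt(t)/3 (C(t) = sqrt(t + t)/3 = sqrt(2*t)/3 = (sqrt(2)*sqrt(t))/3 = sqrt(2)*sqrt(t)/3)
L(l) = 2*l*(6 + l) (L(l) = (2*l)*(6 + l) = 2*l*(6 + l))
1/((152*24 + 117) + (-82 + C(13))*L(-8)) = 1/((152*24 + 117) + (-82 + sqrt(2)*sqrt(13)/3)*(2*(-8)*(6 - 8))) = 1/((3648 + 117) + (-82 + sqrt(26)/3)*(2*(-8)*(-2))) = 1/(3765 + (-82 + sqrt(26)/3)*32) = 1/(3765 + (-2624 + 32*sqrt(26)/3)) = 1/(1141 + 32*sqrt(26)/3)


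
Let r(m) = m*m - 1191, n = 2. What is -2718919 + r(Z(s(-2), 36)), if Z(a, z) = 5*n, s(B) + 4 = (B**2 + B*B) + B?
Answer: -2720010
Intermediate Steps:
s(B) = -4 + B + 2*B**2 (s(B) = -4 + ((B**2 + B*B) + B) = -4 + ((B**2 + B**2) + B) = -4 + (2*B**2 + B) = -4 + (B + 2*B**2) = -4 + B + 2*B**2)
Z(a, z) = 10 (Z(a, z) = 5*2 = 10)
r(m) = -1191 + m**2 (r(m) = m**2 - 1191 = -1191 + m**2)
-2718919 + r(Z(s(-2), 36)) = -2718919 + (-1191 + 10**2) = -2718919 + (-1191 + 100) = -2718919 - 1091 = -2720010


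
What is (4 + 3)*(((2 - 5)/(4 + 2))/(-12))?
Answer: 7/24 ≈ 0.29167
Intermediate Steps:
(4 + 3)*(((2 - 5)/(4 + 2))/(-12)) = 7*(-3/6*(-1/12)) = 7*(-3*⅙*(-1/12)) = 7*(-½*(-1/12)) = 7*(1/24) = 7/24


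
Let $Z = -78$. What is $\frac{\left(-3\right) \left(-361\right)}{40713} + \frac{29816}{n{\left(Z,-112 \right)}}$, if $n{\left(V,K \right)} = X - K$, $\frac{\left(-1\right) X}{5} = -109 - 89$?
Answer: $\frac{202515379}{7477621} \approx 27.083$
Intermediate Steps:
$X = 990$ ($X = - 5 \left(-109 - 89\right) = \left(-5\right) \left(-198\right) = 990$)
$n{\left(V,K \right)} = 990 - K$
$\frac{\left(-3\right) \left(-361\right)}{40713} + \frac{29816}{n{\left(Z,-112 \right)}} = \frac{\left(-3\right) \left(-361\right)}{40713} + \frac{29816}{990 - -112} = 1083 \cdot \frac{1}{40713} + \frac{29816}{990 + 112} = \frac{361}{13571} + \frac{29816}{1102} = \frac{361}{13571} + 29816 \cdot \frac{1}{1102} = \frac{361}{13571} + \frac{14908}{551} = \frac{202515379}{7477621}$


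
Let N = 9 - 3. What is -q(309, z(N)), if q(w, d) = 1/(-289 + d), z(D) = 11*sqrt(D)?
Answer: 289/82795 + 11*sqrt(6)/82795 ≈ 0.0038160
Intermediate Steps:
N = 6
-q(309, z(N)) = -1/(-289 + 11*sqrt(6))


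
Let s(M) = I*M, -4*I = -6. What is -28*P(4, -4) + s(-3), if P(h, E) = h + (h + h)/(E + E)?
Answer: -177/2 ≈ -88.500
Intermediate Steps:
P(h, E) = h + h/E (P(h, E) = h + (2*h)/((2*E)) = h + (2*h)*(1/(2*E)) = h + h/E)
I = 3/2 (I = -1/4*(-6) = 3/2 ≈ 1.5000)
s(M) = 3*M/2
-28*P(4, -4) + s(-3) = -28*(4 + 4/(-4)) + (3/2)*(-3) = -28*(4 + 4*(-1/4)) - 9/2 = -28*(4 - 1) - 9/2 = -28*3 - 9/2 = -84 - 9/2 = -177/2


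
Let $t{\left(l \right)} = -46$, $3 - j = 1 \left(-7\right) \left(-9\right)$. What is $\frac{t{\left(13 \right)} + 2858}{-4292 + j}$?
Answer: $- \frac{703}{1088} \approx -0.64614$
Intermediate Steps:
$j = -60$ ($j = 3 - 1 \left(-7\right) \left(-9\right) = 3 - \left(-7\right) \left(-9\right) = 3 - 63 = -60$)
$\frac{t{\left(13 \right)} + 2858}{-4292 + j} = \frac{-46 + 2858}{-4292 - 60} = \frac{2812}{-4352} = 2812 \left(- \frac{1}{4352}\right) = - \frac{703}{1088}$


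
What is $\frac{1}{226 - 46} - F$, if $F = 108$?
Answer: $- \frac{19439}{180} \approx -107.99$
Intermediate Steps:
$\frac{1}{226 - 46} - F = \frac{1}{226 - 46} - 108 = \frac{1}{180} - 108 = - \frac{19439}{180}$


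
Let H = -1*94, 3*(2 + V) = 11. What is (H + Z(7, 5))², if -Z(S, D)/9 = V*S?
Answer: 39601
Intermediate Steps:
V = 5/3 (V = -2 + (⅓)*11 = -2 + 11/3 = 5/3 ≈ 1.6667)
Z(S, D) = -15*S
H = -94
(H + Z(7, 5))² = (-94 - 15*7)² = (-94 - 105)² = (-199)² = 39601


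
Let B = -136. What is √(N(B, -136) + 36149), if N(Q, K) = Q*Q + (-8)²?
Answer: √54709 ≈ 233.90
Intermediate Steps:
N(Q, K) = 64 + Q² (N(Q, K) = Q² + 64 = 64 + Q²)
√(N(B, -136) + 36149) = √((64 + (-136)²) + 36149) = √((64 + 18496) + 36149) = √(18560 + 36149) = √54709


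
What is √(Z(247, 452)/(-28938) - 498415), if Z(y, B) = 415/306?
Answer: I*√1085596616207522055/1475838 ≈ 705.99*I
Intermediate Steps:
Z(y, B) = 415/306 (Z(y, B) = 415*(1/306) = 415/306)
√(Z(247, 452)/(-28938) - 498415) = √((415/306)/(-28938) - 498415) = √((415/306)*(-1/28938) - 498415) = √(-415/8855028 - 498415) = √(-4413478781035/8855028) = I*√1085596616207522055/1475838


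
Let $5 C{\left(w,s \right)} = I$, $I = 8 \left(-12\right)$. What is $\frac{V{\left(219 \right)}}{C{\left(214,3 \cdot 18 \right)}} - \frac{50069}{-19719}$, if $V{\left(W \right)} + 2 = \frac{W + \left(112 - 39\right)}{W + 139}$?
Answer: $\frac{73440653}{28237608} \approx 2.6008$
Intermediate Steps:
$I = -96$
$C{\left(w,s \right)} = - \frac{96}{5}$ ($C{\left(w,s \right)} = \frac{1}{5} \left(-96\right) = - \frac{96}{5}$)
$V{\left(W \right)} = -2 + \frac{73 + W}{139 + W}$ ($V{\left(W \right)} = -2 + \frac{W + \left(112 - 39\right)}{W + 139} = -2 + \frac{W + \left(112 - 39\right)}{139 + W} = -2 + \frac{W + 73}{139 + W} = -2 + \frac{73 + W}{139 + W}$)
$\frac{V{\left(219 \right)}}{C{\left(214,3 \cdot 18 \right)}} - \frac{50069}{-19719} = \frac{\frac{1}{139 + 219} \left(-205 - 219\right)}{- \frac{96}{5}} - \frac{50069}{-19719} = \frac{-205 - 219}{358} \left(- \frac{5}{96}\right) - - \frac{50069}{19719} = \frac{1}{358} \left(-424\right) \left(- \frac{5}{96}\right) + \frac{50069}{19719} = \left(- \frac{212}{179}\right) \left(- \frac{5}{96}\right) + \frac{50069}{19719} = \frac{265}{4296} + \frac{50069}{19719} = \frac{73440653}{28237608}$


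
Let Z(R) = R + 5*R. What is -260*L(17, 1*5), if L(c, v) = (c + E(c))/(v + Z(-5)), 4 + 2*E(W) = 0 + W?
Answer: 1222/5 ≈ 244.40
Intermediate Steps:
Z(R) = 6*R
E(W) = -2 + W/2 (E(W) = -2 + (0 + W)/2 = -2 + W/2)
L(c, v) = (-2 + 3*c/2)/(-30 + v) (L(c, v) = (c + (-2 + c/2))/(v + 6*(-5)) = (-2 + 3*c/2)/(v - 30) = (-2 + 3*c/2)/(-30 + v))
-260*L(17, 1*5) = -130*(-4 + 3*17)/(-30 + 1*5) = -130*(-4 + 51)/(-30 + 5) = -130*47/(-25) = -130*(-1)*47/25 = -260*(-47/50) = 1222/5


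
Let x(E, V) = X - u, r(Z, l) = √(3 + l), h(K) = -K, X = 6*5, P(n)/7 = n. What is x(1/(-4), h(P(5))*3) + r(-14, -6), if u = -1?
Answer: 31 + I*√3 ≈ 31.0 + 1.732*I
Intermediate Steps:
P(n) = 7*n
X = 30
x(E, V) = 31 (x(E, V) = 30 - 1*(-1) = 30 + 1 = 31)
x(1/(-4), h(P(5))*3) + r(-14, -6) = 31 + √(3 - 6) = 31 + √(-3) = 31 + I*√3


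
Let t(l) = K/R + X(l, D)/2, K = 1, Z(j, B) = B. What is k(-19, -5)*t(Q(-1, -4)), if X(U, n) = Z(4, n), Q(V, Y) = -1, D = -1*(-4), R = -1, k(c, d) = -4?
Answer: -4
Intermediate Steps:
D = 4
X(U, n) = n
t(l) = 1 (t(l) = 1/(-1) + 4/2 = 1*(-1) + 4*(½) = -1 + 2 = 1)
k(-19, -5)*t(Q(-1, -4)) = -4*1 = -4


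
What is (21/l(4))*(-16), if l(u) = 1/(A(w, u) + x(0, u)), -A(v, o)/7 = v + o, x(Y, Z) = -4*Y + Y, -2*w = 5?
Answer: 3528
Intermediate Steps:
w = -5/2 (w = -½*5 = -5/2 ≈ -2.5000)
x(Y, Z) = -3*Y
A(v, o) = -7*o - 7*v (A(v, o) = -7*(v + o) = -7*(o + v) = -7*o - 7*v)
l(u) = 1/(35/2 - 7*u) (l(u) = 1/((-7*u - 7*(-5/2)) - 3*0) = 1/((-7*u + 35/2) + 0) = 1/((35/2 - 7*u) + 0) = 1/(35/2 - 7*u))
(21/l(4))*(-16) = (21/((-2/(-35 + 14*4))))*(-16) = (21/((-2/(-35 + 56))))*(-16) = (21/((-2/21)))*(-16) = (21/((-2*1/21)))*(-16) = (21/(-2/21))*(-16) = (21*(-21/2))*(-16) = -441/2*(-16) = 3528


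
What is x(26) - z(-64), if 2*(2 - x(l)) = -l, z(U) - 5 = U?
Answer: 74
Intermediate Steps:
z(U) = 5 + U
x(l) = 2 + l/2 (x(l) = 2 - (-1)*l/2 = 2 + l/2)
x(26) - z(-64) = (2 + (½)*26) - (5 - 64) = (2 + 13) - 1*(-59) = 15 + 59 = 74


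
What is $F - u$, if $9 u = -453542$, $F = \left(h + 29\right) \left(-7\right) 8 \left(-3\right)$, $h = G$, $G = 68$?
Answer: $\frac{600206}{9} \approx 66690.0$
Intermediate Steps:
$h = 68$
$F = 16296$ ($F = \left(68 + 29\right) \left(-7\right) 8 \left(-3\right) = 97 \left(\left(-56\right) \left(-3\right)\right) = 97 \cdot 168 = 16296$)
$u = - \frac{453542}{9}$ ($u = \frac{1}{9} \left(-453542\right) = - \frac{453542}{9} \approx -50394.0$)
$F - u = 16296 - - \frac{453542}{9} = 16296 + \frac{453542}{9} = \frac{600206}{9}$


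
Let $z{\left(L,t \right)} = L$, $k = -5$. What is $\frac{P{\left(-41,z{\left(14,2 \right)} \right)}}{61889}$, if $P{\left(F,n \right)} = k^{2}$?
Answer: $\frac{25}{61889} \approx 0.00040395$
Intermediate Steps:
$P{\left(F,n \right)} = 25$ ($P{\left(F,n \right)} = \left(-5\right)^{2} = 25$)
$\frac{P{\left(-41,z{\left(14,2 \right)} \right)}}{61889} = \frac{25}{61889}$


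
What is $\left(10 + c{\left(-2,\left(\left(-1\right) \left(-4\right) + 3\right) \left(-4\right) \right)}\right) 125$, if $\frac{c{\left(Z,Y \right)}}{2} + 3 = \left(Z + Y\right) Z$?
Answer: $15500$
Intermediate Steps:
$c{\left(Z,Y \right)} = -6 + 2 Z \left(Y + Z\right)$ ($c{\left(Z,Y \right)} = -6 + 2 \left(Z + Y\right) Z = -6 + 2 \left(Y + Z\right) Z = -6 + 2 Z \left(Y + Z\right)$)
$\left(10 + c{\left(-2,\left(\left(-1\right) \left(-4\right) + 3\right) \left(-4\right) \right)}\right) 125 = \left(10 + \left(-6 + 2 \left(-2\right)^{2} + 2 \left(\left(-1\right) \left(-4\right) + 3\right) \left(-4\right) \left(-2\right)\right)\right) 125 = \left(10 + \left(-6 + 2 \cdot 4 + 2 \left(4 + 3\right) \left(-4\right) \left(-2\right)\right)\right) 125 = \left(10 + \left(-6 + 8 + 2 \cdot 7 \left(-4\right) \left(-2\right)\right)\right) 125 = \left(10 + \left(-6 + 8 + 2 \left(-28\right) \left(-2\right)\right)\right) 125 = \left(10 + \left(-6 + 8 + 112\right)\right) 125 = \left(10 + 114\right) 125 = 124 \cdot 125 = 15500$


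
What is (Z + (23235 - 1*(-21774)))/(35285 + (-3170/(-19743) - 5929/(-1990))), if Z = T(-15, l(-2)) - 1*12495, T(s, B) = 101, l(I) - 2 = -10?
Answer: 1281396710550/1386420556997 ≈ 0.92425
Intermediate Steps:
l(I) = -8 (l(I) = 2 - 10 = -8)
Z = -12394 (Z = 101 - 1*12495 = 101 - 12495 = -12394)
(Z + (23235 - 1*(-21774)))/(35285 + (-3170/(-19743) - 5929/(-1990))) = (-12394 + (23235 - 1*(-21774)))/(35285 + (-3170/(-19743) - 5929/(-1990))) = (-12394 + (23235 + 21774))/(35285 + (-3170*(-1/19743) - 5929*(-1/1990))) = (-12394 + 45009)/(35285 + (3170/19743 + 5929/1990)) = 32615/(35285 + 123364547/39288570) = 32615/(1386420556997/39288570) = 32615*(39288570/1386420556997) = 1281396710550/1386420556997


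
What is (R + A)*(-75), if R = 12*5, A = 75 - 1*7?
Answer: -9600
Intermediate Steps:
A = 68 (A = 75 - 7 = 68)
R = 60
(R + A)*(-75) = (60 + 68)*(-75) = 128*(-75) = -9600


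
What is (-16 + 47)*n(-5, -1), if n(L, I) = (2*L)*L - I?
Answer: 1581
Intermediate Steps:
n(L, I) = -I + 2*L**2 (n(L, I) = 2*L**2 - I = -I + 2*L**2)
(-16 + 47)*n(-5, -1) = (-16 + 47)*(-1*(-1) + 2*(-5)**2) = 31*(1 + 2*25) = 31*(1 + 50) = 31*51 = 1581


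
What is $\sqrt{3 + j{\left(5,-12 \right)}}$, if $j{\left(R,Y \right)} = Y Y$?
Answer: $7 \sqrt{3} \approx 12.124$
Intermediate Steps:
$j{\left(R,Y \right)} = Y^{2}$
$\sqrt{3 + j{\left(5,-12 \right)}} = \sqrt{3 + \left(-12\right)^{2}} = \sqrt{3 + 144} = \sqrt{147} = 7 \sqrt{3}$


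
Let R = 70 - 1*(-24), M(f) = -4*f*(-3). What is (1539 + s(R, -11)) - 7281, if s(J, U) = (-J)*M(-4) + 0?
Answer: -1230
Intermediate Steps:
M(f) = 12*f
R = 94 (R = 70 + 24 = 94)
s(J, U) = 48*J (s(J, U) = (-J)*(12*(-4)) + 0 = -J*(-48) + 0 = 48*J + 0 = 48*J)
(1539 + s(R, -11)) - 7281 = (1539 + 48*94) - 7281 = (1539 + 4512) - 7281 = 6051 - 7281 = -1230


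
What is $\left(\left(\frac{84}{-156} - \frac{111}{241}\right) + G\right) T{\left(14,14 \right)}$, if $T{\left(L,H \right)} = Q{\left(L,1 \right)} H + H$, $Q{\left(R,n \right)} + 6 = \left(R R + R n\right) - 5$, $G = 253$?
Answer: $\frac{2210653200}{3133} \approx 7.056 \cdot 10^{5}$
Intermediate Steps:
$Q{\left(R,n \right)} = -11 + R^{2} + R n$ ($Q{\left(R,n \right)} = -6 - \left(5 - R R - R n\right) = -6 - \left(5 - R^{2} - R n\right) = -6 + \left(-5 + R^{2} + R n\right) = -11 + R^{2} + R n$)
$T{\left(L,H \right)} = H + H \left(-11 + L + L^{2}\right)$ ($T{\left(L,H \right)} = \left(-11 + L^{2} + L 1\right) H + H = \left(-11 + L^{2} + L\right) H + H = \left(-11 + L + L^{2}\right) H + H = H \left(-11 + L + L^{2}\right) + H = H + H \left(-11 + L + L^{2}\right)$)
$\left(\left(\frac{84}{-156} - \frac{111}{241}\right) + G\right) T{\left(14,14 \right)} = \left(\left(\frac{84}{-156} - \frac{111}{241}\right) + 253\right) 14 \left(-10 + 14 + 14^{2}\right) = \left(\left(84 \left(- \frac{1}{156}\right) - \frac{111}{241}\right) + 253\right) 14 \left(-10 + 14 + 196\right) = \left(\left(- \frac{7}{13} - \frac{111}{241}\right) + 253\right) 14 \cdot 200 = \left(- \frac{3130}{3133} + 253\right) 2800 = \frac{789519}{3133} \cdot 2800 = \frac{2210653200}{3133}$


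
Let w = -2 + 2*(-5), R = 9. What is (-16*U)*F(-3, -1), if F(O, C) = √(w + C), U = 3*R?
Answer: -432*I*√13 ≈ -1557.6*I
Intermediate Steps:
U = 27 (U = 3*9 = 27)
w = -12 (w = -2 - 10 = -12)
F(O, C) = √(-12 + C)
(-16*U)*F(-3, -1) = (-16*27)*√(-12 - 1) = -432*I*√13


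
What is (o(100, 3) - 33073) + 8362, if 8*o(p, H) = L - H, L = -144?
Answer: -197835/8 ≈ -24729.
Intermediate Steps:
o(p, H) = -18 - H/8 (o(p, H) = (-144 - H)/8 = -18 - H/8)
(o(100, 3) - 33073) + 8362 = ((-18 - ⅛*3) - 33073) + 8362 = ((-18 - 3/8) - 33073) + 8362 = (-147/8 - 33073) + 8362 = -264731/8 + 8362 = -197835/8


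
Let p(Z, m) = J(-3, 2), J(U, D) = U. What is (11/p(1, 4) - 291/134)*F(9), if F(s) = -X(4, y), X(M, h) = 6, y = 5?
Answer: 2347/67 ≈ 35.030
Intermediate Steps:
p(Z, m) = -3
F(s) = -6 (F(s) = -1*6 = -6)
(11/p(1, 4) - 291/134)*F(9) = (11/(-3) - 291/134)*(-6) = (11*(-⅓) - 291*1/134)*(-6) = (-11/3 - 291/134)*(-6) = -2347/402*(-6) = 2347/67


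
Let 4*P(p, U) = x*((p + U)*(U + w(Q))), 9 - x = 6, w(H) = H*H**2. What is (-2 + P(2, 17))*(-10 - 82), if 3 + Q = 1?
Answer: -11615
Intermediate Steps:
Q = -2 (Q = -3 + 1 = -2)
w(H) = H**3
x = 3 (x = 9 - 1*6 = 9 - 6 = 3)
P(p, U) = 3*(-8 + U)*(U + p)/4 (P(p, U) = (3*((p + U)*(U + (-2)**3)))/4 = (3*((U + p)*(U - 8)))/4 = (3*((U + p)*(-8 + U)))/4 = (3*((-8 + U)*(U + p)))/4 = (3*(-8 + U)*(U + p))/4 = 3*(-8 + U)*(U + p)/4)
(-2 + P(2, 17))*(-10 - 82) = (-2 + (-6*17 - 6*2 + (3/4)*17**2 + (3/4)*17*2))*(-10 - 82) = (-2 + (-102 - 12 + (3/4)*289 + 51/2))*(-92) = (-2 + (-102 - 12 + 867/4 + 51/2))*(-92) = (-2 + 513/4)*(-92) = (505/4)*(-92) = -11615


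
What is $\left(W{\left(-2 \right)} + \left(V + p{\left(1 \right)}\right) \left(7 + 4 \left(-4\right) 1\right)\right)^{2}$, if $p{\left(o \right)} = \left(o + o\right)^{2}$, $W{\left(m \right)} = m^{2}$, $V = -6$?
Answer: $484$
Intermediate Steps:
$p{\left(o \right)} = 4 o^{2}$ ($p{\left(o \right)} = \left(2 o\right)^{2} = 4 o^{2}$)
$\left(W{\left(-2 \right)} + \left(V + p{\left(1 \right)}\right) \left(7 + 4 \left(-4\right) 1\right)\right)^{2} = \left(\left(-2\right)^{2} + \left(-6 + 4 \cdot 1^{2}\right) \left(7 + 4 \left(-4\right) 1\right)\right)^{2} = \left(4 + \left(-6 + 4 \cdot 1\right) \left(7 - 16\right)\right)^{2} = \left(4 + \left(-6 + 4\right) \left(7 - 16\right)\right)^{2} = \left(4 - -18\right)^{2} = \left(4 + 18\right)^{2} = 22^{2} = 484$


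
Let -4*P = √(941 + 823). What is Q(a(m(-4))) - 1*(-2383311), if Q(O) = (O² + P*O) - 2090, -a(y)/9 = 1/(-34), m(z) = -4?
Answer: 688172086/289 ≈ 2.3812e+6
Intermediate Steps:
P = -21/2 (P = -√(941 + 823)/4 = -√1764/4 = -¼*42 = -21/2 ≈ -10.500)
a(y) = 9/34 (a(y) = -9/(-34) = -9*(-1/34) = 9/34)
Q(O) = -2090 + O² - 21*O/2 (Q(O) = (O² - 21*O/2) - 2090 = -2090 + O² - 21*O/2)
Q(a(m(-4))) - 1*(-2383311) = (-2090 + (9/34)² - 21/2*9/34) - 1*(-2383311) = (-2090 + 81/1156 - 189/68) + 2383311 = -604793/289 + 2383311 = 688172086/289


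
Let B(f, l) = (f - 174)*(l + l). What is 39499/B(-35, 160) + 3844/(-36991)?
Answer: -1718194229/2473958080 ≈ -0.69451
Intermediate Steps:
B(f, l) = 2*l*(-174 + f) (B(f, l) = (-174 + f)*(2*l) = 2*l*(-174 + f))
39499/B(-35, 160) + 3844/(-36991) = 39499/((2*160*(-174 - 35))) + 3844/(-36991) = 39499/((2*160*(-209))) + 3844*(-1/36991) = 39499/(-66880) - 3844/36991 = 39499*(-1/66880) - 3844/36991 = -39499/66880 - 3844/36991 = -1718194229/2473958080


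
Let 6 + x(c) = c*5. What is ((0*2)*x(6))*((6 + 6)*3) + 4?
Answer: 4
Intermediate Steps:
x(c) = -6 + 5*c (x(c) = -6 + c*5 = -6 + 5*c)
((0*2)*x(6))*((6 + 6)*3) + 4 = ((0*2)*(-6 + 5*6))*((6 + 6)*3) + 4 = (0*(-6 + 30))*(12*3) + 4 = (0*24)*36 + 4 = 0*36 + 4 = 0 + 4 = 4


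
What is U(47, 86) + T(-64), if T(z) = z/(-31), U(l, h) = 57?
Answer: 1831/31 ≈ 59.065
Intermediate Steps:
T(z) = -z/31 (T(z) = z*(-1/31) = -z/31)
U(47, 86) + T(-64) = 57 - 1/31*(-64) = 57 + 64/31 = 1831/31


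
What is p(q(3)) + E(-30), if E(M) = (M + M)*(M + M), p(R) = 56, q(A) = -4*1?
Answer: 3656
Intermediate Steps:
q(A) = -4
E(M) = 4*M**2 (E(M) = (2*M)*(2*M) = 4*M**2)
p(q(3)) + E(-30) = 56 + 4*(-30)**2 = 56 + 4*900 = 56 + 3600 = 3656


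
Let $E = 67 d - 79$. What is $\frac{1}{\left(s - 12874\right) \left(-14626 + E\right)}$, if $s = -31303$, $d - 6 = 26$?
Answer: $\frac{1}{554907297} \approx 1.8021 \cdot 10^{-9}$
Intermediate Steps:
$d = 32$ ($d = 6 + 26 = 32$)
$E = 2065$ ($E = 67 \cdot 32 - 79 = 2144 - 79 = 2065$)
$\frac{1}{\left(s - 12874\right) \left(-14626 + E\right)} = \frac{1}{\left(-31303 - 12874\right) \left(-14626 + 2065\right)} = \frac{1}{\left(-44177\right) \left(-12561\right)} = \frac{1}{554907297}$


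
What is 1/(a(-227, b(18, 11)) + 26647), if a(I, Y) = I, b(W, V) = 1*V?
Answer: 1/26420 ≈ 3.7850e-5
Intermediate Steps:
b(W, V) = V
1/(a(-227, b(18, 11)) + 26647) = 1/(-227 + 26647) = 1/26420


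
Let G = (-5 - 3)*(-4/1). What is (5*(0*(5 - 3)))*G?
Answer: 0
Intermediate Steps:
G = 32 (G = -(-32) = -8*(-4) = 32)
(5*(0*(5 - 3)))*G = (5*(0*(5 - 3)))*32 = (5*(0*2))*32 = (5*0)*32 = 0*32 = 0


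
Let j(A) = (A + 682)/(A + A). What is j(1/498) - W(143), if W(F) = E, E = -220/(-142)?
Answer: 24114007/142 ≈ 1.6982e+5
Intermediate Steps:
E = 110/71 (E = -220*(-1/142) = 110/71 ≈ 1.5493)
W(F) = 110/71
j(A) = (682 + A)/(2*A) (j(A) = (682 + A)/((2*A)) = (682 + A)*(1/(2*A)) = (682 + A)/(2*A))
j(1/498) - W(143) = (682 + 1/498)/(2*(1/498)) - 1*110/71 = (682 + 1/498)/(2*(1/498)) - 110/71 = (1/2)*498*(339637/498) - 110/71 = 339637/2 - 110/71 = 24114007/142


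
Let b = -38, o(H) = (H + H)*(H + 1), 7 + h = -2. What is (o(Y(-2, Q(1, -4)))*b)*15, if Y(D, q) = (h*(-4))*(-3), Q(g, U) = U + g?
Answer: -13173840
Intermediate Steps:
h = -9 (h = -7 - 2 = -9)
Y(D, q) = -108 (Y(D, q) = -9*(-4)*(-3) = 36*(-3) = -108)
o(H) = 2*H*(1 + H) (o(H) = (2*H)*(1 + H) = 2*H*(1 + H))
(o(Y(-2, Q(1, -4)))*b)*15 = ((2*(-108)*(1 - 108))*(-38))*15 = ((2*(-108)*(-107))*(-38))*15 = (23112*(-38))*15 = -878256*15 = -13173840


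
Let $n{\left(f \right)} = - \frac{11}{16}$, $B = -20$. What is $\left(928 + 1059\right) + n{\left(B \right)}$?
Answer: $\frac{31781}{16} \approx 1986.3$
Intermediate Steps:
$n{\left(f \right)} = - \frac{11}{16}$ ($n{\left(f \right)} = \left(-11\right) \frac{1}{16} = - \frac{11}{16}$)
$\left(928 + 1059\right) + n{\left(B \right)} = \left(928 + 1059\right) - \frac{11}{16} = 1987 - \frac{11}{16} = \frac{31781}{16}$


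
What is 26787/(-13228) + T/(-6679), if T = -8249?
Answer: -69792601/88349812 ≈ -0.78996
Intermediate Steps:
26787/(-13228) + T/(-6679) = 26787/(-13228) - 8249/(-6679) = 26787*(-1/13228) - 8249*(-1/6679) = -26787/13228 + 8249/6679 = -69792601/88349812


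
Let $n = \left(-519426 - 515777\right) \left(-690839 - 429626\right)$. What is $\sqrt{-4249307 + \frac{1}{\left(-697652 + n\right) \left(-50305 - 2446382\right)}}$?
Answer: $\frac{2 i \sqrt{989899076867034043968375793456867456225003}}{965309101349445147} \approx 2061.4 i$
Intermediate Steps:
$n = 1159908729395$ ($n = \left(-1035203\right) \left(-1120465\right) = 1159908729395$)
$\sqrt{-4249307 + \frac{1}{\left(-697652 + n\right) \left(-50305 - 2446382\right)}} = \sqrt{-4249307 + \frac{1}{\left(-697652 + 1159908729395\right) \left(-50305 - 2446382\right)}} = \sqrt{-4249307 + \frac{1}{1159908031743 \left(-2496687\right)}} = \sqrt{-4249307 + \frac{1}{-2895927304048335441}} = \sqrt{-4249307 - \frac{1}{2895927304048335441}} = \sqrt{- \frac{12305684164583720127789388}{2895927304048335441}} = \frac{2 i \sqrt{989899076867034043968375793456867456225003}}{965309101349445147}$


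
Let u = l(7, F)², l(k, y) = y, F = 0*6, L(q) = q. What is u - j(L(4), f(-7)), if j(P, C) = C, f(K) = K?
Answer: 7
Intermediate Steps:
F = 0
u = 0 (u = 0² = 0)
u - j(L(4), f(-7)) = 0 - 1*(-7) = 0 + 7 = 7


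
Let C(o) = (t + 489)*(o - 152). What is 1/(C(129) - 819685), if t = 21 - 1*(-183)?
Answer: -1/835624 ≈ -1.1967e-6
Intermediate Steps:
t = 204 (t = 21 + 183 = 204)
C(o) = -105336 + 693*o (C(o) = (204 + 489)*(o - 152) = 693*(-152 + o) = -105336 + 693*o)
1/(C(129) - 819685) = 1/((-105336 + 693*129) - 819685) = 1/((-105336 + 89397) - 819685) = 1/(-15939 - 819685) = 1/(-835624) = -1/835624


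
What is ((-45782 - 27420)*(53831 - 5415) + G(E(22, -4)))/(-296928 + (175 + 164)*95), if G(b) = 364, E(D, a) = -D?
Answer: 1181382556/88241 ≈ 13388.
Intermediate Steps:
((-45782 - 27420)*(53831 - 5415) + G(E(22, -4)))/(-296928 + (175 + 164)*95) = ((-45782 - 27420)*(53831 - 5415) + 364)/(-296928 + (175 + 164)*95) = (-73202*48416 + 364)/(-296928 + 339*95) = (-3544148032 + 364)/(-296928 + 32205) = -3544147668/(-264723) = -3544147668*(-1/264723) = 1181382556/88241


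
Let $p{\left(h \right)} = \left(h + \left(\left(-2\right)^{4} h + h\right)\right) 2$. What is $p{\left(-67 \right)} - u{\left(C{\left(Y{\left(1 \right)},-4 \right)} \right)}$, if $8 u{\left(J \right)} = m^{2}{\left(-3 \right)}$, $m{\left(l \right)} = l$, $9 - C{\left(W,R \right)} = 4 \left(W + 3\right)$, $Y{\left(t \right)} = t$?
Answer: $- \frac{19305}{8} \approx -2413.1$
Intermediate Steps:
$C{\left(W,R \right)} = -3 - 4 W$ ($C{\left(W,R \right)} = 9 - 4 \left(W + 3\right) = 9 - 4 \left(3 + W\right) = 9 - \left(12 + 4 W\right) = -3 - 4 W$)
$p{\left(h \right)} = 36 h$ ($p{\left(h \right)} = \left(h + \left(16 h + h\right)\right) 2 = \left(h + 17 h\right) 2 = 18 h 2 = 36 h$)
$u{\left(J \right)} = \frac{9}{8}$ ($u{\left(J \right)} = \frac{\left(-3\right)^{2}}{8} = \frac{1}{8} \cdot 9 = \frac{9}{8}$)
$p{\left(-67 \right)} - u{\left(C{\left(Y{\left(1 \right)},-4 \right)} \right)} = 36 \left(-67\right) - \frac{9}{8} = -2412 - \frac{9}{8} = - \frac{19305}{8}$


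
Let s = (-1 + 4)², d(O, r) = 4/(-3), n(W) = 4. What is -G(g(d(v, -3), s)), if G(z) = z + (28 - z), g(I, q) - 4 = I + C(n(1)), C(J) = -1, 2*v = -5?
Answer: -28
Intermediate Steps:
v = -5/2 (v = (½)*(-5) = -5/2 ≈ -2.5000)
d(O, r) = -4/3 (d(O, r) = 4*(-⅓) = -4/3)
s = 9 (s = 3² = 9)
g(I, q) = 3 + I (g(I, q) = 4 + (I - 1) = 4 + (-1 + I) = 3 + I)
G(z) = 28
-G(g(d(v, -3), s)) = -1*28 = -28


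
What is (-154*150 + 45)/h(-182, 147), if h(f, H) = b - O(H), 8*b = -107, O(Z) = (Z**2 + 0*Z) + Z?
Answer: 36888/34831 ≈ 1.0591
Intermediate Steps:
O(Z) = Z + Z**2 (O(Z) = (Z**2 + 0) + Z = Z**2 + Z = Z + Z**2)
b = -107/8 (b = (1/8)*(-107) = -107/8 ≈ -13.375)
h(f, H) = -107/8 - H*(1 + H)
(-154*150 + 45)/h(-182, 147) = (-154*150 + 45)/(-107/8 - 1*147 - 1*147**2) = (-23100 + 45)/(-107/8 - 147 - 1*21609) = -23055/(-107/8 - 147 - 21609) = -23055/(-174155/8) = -23055*(-8/174155) = 36888/34831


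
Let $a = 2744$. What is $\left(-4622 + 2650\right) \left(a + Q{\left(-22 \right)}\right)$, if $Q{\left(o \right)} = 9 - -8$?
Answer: $-5444692$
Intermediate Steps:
$Q{\left(o \right)} = 17$ ($Q{\left(o \right)} = 9 + 8 = 17$)
$\left(-4622 + 2650\right) \left(a + Q{\left(-22 \right)}\right) = \left(-4622 + 2650\right) \left(2744 + 17\right) = \left(-1972\right) 2761 = -5444692$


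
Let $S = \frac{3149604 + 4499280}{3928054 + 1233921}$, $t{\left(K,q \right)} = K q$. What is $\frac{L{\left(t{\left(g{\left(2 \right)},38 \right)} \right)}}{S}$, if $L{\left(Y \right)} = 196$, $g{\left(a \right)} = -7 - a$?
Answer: $\frac{252936775}{1912221} \approx 132.27$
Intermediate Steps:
$S = \frac{7648884}{5161975} \approx 1.4818$
$\frac{L{\left(t{\left(g{\left(2 \right)},38 \right)} \right)}}{S} = \frac{196}{\frac{7648884}{5161975}} = 196 \cdot \frac{5161975}{7648884} = \frac{252936775}{1912221}$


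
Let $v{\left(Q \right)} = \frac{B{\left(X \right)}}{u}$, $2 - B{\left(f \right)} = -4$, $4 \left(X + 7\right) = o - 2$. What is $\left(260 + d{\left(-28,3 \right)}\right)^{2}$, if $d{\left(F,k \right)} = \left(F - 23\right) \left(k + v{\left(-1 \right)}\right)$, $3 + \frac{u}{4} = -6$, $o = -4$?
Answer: $\frac{53361}{4} \approx 13340.0$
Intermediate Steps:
$X = - \frac{17}{2}$ ($X = -7 + \frac{-4 - 2}{4} = -7 + \frac{1}{4} \left(-6\right) = -7 - \frac{3}{2} = - \frac{17}{2} \approx -8.5$)
$B{\left(f \right)} = 6$ ($B{\left(f \right)} = 2 - -4 = 2 + 4 = 6$)
$u = -36$ ($u = -12 + 4 \left(-6\right) = -12 - 24 = -36$)
$v{\left(Q \right)} = - \frac{1}{6}$ ($v{\left(Q \right)} = \frac{6}{-36} = 6 \left(- \frac{1}{36}\right) = - \frac{1}{6}$)
$d{\left(F,k \right)} = \left(-23 + F\right) \left(- \frac{1}{6} + k\right)$ ($d{\left(F,k \right)} = \left(F - 23\right) \left(k - \frac{1}{6}\right) = \left(-23 + F\right) \left(- \frac{1}{6} + k\right)$)
$\left(260 + d{\left(-28,3 \right)}\right)^{2} = \left(260 - \frac{289}{2}\right)^{2} = \left(\frac{231}{2}\right)^{2} = \frac{53361}{4}$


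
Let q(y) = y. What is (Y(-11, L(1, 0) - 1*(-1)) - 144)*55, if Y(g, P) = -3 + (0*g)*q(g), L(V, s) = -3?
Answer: -8085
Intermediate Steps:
Y(g, P) = -3 (Y(g, P) = -3 + (0*g)*g = -3 + 0*g = -3 + 0 = -3)
(Y(-11, L(1, 0) - 1*(-1)) - 144)*55 = (-3 - 144)*55 = -147*55 = -8085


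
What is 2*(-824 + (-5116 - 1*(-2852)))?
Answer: -6176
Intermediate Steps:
2*(-824 + (-5116 - 1*(-2852))) = 2*(-824 + (-5116 + 2852)) = 2*(-824 - 2264) = 2*(-3088) = -6176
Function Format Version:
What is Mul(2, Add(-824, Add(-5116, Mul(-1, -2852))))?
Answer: -6176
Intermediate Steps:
Mul(2, Add(-824, Add(-5116, Mul(-1, -2852)))) = Mul(2, Add(-824, Add(-5116, 2852))) = Mul(2, Add(-824, -2264)) = Mul(2, -3088) = -6176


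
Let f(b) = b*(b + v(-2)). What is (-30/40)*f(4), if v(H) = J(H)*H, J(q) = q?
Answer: -24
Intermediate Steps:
v(H) = H**2 (v(H) = H*H = H**2)
f(b) = b*(4 + b) (f(b) = b*(b + (-2)**2) = b*(b + 4) = b*(4 + b))
(-30/40)*f(4) = (-30/40)*(4*(4 + 4)) = (-30*1/40)*(4*8) = -3/4*32 = -24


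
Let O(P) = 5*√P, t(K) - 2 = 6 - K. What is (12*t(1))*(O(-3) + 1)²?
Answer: -6216 + 840*I*√3 ≈ -6216.0 + 1454.9*I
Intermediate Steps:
t(K) = 8 - K (t(K) = 2 + (6 - K) = 8 - K)
(12*t(1))*(O(-3) + 1)² = (12*(8 - 1*1))*(5*√(-3) + 1)² = (12*(8 - 1))*(5*(I*√3) + 1)² = (12*7)*(5*I*√3 + 1)² = 84*(1 + 5*I*√3)²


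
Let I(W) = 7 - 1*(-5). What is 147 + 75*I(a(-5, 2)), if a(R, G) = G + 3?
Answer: 1047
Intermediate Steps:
a(R, G) = 3 + G
I(W) = 12 (I(W) = 7 + 5 = 12)
147 + 75*I(a(-5, 2)) = 147 + 75*12 = 147 + 900 = 1047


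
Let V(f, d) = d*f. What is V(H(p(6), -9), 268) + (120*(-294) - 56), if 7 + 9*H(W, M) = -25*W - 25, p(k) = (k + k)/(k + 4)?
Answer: -334640/9 ≈ -37182.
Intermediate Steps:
p(k) = 2*k/(4 + k) (p(k) = (2*k)/(4 + k) = 2*k/(4 + k))
H(W, M) = -32/9 - 25*W/9 (H(W, M) = -7/9 + (-25*W - 25)/9 = -7/9 + (-25 - 25*W)/9 = -7/9 + (-25/9 - 25*W/9) = -32/9 - 25*W/9)
V(H(p(6), -9), 268) + (120*(-294) - 56) = 268*(-32/9 - 50*6/(9*(4 + 6))) + (120*(-294) - 56) = 268*(-32/9 - 50*6/(9*10)) + (-35280 - 56) = 268*(-32/9 - 50*6/(9*10)) - 35336 = 268*(-32/9 - 25/9*6/5) - 35336 = 268*(-32/9 - 10/3) - 35336 = 268*(-62/9) - 35336 = -16616/9 - 35336 = -334640/9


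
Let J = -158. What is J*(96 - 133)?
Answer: 5846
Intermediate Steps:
J*(96 - 133) = -158*(96 - 133) = -158*(-37) = 5846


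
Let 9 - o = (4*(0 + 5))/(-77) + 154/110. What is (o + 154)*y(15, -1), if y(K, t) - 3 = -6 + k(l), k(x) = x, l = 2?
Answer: -62316/385 ≈ -161.86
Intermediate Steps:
y(K, t) = -1 (y(K, t) = 3 + (-6 + 2) = 3 - 4 = -1)
o = 3026/385 (o = 9 - ((4*(0 + 5))/(-77) + 154/110) = 9 - ((4*5)*(-1/77) + 154*(1/110)) = 9 - (20*(-1/77) + 7/5) = 9 - (-20/77 + 7/5) = 9 - 1*439/385 = 9 - 439/385 = 3026/385 ≈ 7.8597)
(o + 154)*y(15, -1) = (3026/385 + 154)*(-1) = (62316/385)*(-1) = -62316/385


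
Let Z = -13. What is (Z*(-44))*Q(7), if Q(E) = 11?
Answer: 6292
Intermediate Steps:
(Z*(-44))*Q(7) = -13*(-44)*11 = 572*11 = 6292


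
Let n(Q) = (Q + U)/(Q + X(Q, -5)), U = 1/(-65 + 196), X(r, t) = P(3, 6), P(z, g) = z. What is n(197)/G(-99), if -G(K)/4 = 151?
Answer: -1613/989050 ≈ -0.0016309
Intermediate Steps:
G(K) = -604 (G(K) = -4*151 = -604)
X(r, t) = 3
U = 1/131 ≈ 0.0076336
n(Q) = (1/131 + Q)/(3 + Q) (n(Q) = (Q + 1/131)/(Q + 3) = (1/131 + Q)/(3 + Q))
n(197)/G(-99) = ((1/131 + 197)/(3 + 197))/(-604) = ((25808/131)/200)*(-1/604) = ((1/200)*(25808/131))*(-1/604) = (3226/3275)*(-1/604) = -1613/989050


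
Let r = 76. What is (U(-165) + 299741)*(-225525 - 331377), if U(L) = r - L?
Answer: -167060575764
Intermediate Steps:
U(L) = 76 - L
(U(-165) + 299741)*(-225525 - 331377) = ((76 - 1*(-165)) + 299741)*(-225525 - 331377) = ((76 + 165) + 299741)*(-556902) = (241 + 299741)*(-556902) = 299982*(-556902) = -167060575764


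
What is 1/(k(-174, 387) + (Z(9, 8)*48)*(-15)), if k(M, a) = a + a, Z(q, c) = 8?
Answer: -1/4986 ≈ -0.00020056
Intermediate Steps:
k(M, a) = 2*a
1/(k(-174, 387) + (Z(9, 8)*48)*(-15)) = 1/(2*387 + (8*48)*(-15)) = 1/(774 + 384*(-15)) = 1/(774 - 5760) = 1/(-4986) = -1/4986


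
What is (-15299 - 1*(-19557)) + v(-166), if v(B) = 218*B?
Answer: -31930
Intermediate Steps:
(-15299 - 1*(-19557)) + v(-166) = (-15299 - 1*(-19557)) + 218*(-166) = (-15299 + 19557) - 36188 = 4258 - 36188 = -31930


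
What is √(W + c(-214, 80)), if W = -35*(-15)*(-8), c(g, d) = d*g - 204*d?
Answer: 2*I*√9410 ≈ 194.01*I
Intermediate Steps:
c(g, d) = -204*d + d*g
W = -4200 (W = 525*(-8) = -4200)
√(W + c(-214, 80)) = √(-4200 + 80*(-204 - 214)) = √(-4200 + 80*(-418)) = √(-4200 - 33440) = √(-37640) = 2*I*√9410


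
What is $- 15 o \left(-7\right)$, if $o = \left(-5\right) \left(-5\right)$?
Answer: $2625$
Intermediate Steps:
$o = 25$
$- 15 o \left(-7\right) = \left(-15\right) 25 \left(-7\right) = \left(-375\right) \left(-7\right) = 2625$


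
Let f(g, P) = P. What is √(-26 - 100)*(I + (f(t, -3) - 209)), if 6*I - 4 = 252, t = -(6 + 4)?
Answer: -508*I*√14 ≈ -1900.8*I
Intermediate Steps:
t = -10 (t = -1*10 = -10)
I = 128/3 (I = ⅔ + (⅙)*252 = ⅔ + 42 = 128/3 ≈ 42.667)
√(-26 - 100)*(I + (f(t, -3) - 209)) = √(-26 - 100)*(128/3 + (-3 - 209)) = √(-126)*(128/3 - 212) = (3*I*√14)*(-508/3) = -508*I*√14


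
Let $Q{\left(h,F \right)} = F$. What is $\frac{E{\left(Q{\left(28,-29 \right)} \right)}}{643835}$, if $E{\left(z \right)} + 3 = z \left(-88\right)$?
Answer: $\frac{2549}{643835} \approx 0.0039591$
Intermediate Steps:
$E{\left(z \right)} = -3 - 88 z$ ($E{\left(z \right)} = -3 + z \left(-88\right) = -3 - 88 z$)
$\frac{E{\left(Q{\left(28,-29 \right)} \right)}}{643835} = \frac{-3 - -2552}{643835} = \left(-3 + 2552\right) \frac{1}{643835} = 2549 \cdot \frac{1}{643835} = \frac{2549}{643835}$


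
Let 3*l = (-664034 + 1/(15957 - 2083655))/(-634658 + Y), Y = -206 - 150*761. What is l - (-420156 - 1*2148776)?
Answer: 11935784147625624245/4646204249316 ≈ 2.5689e+6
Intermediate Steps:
Y = -114356 (Y = -206 - 114150 = -114356)
l = 1373021773733/4646204249316 (l = ((-664034 + 1/(15957 - 2083655))/(-634658 - 114356))/3 = ((-664034 + 1/(-2067698))/(-749014))/3 = ((-664034 - 1/2067698)*(-1/749014))/3 = (-1373021773733/2067698*(-1/749014))/3 = (⅓)*(1373021773733/1548734749772) = 1373021773733/4646204249316 ≈ 0.29551)
l - (-420156 - 1*2148776) = 1373021773733/4646204249316 - (-420156 - 1*2148776) = 1373021773733/4646204249316 - (-420156 - 2148776) = 1373021773733/4646204249316 - 1*(-2568932) = 1373021773733/4646204249316 + 2568932 = 11935784147625624245/4646204249316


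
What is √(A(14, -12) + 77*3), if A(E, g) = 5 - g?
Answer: 2*√62 ≈ 15.748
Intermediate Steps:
√(A(14, -12) + 77*3) = √((5 - 1*(-12)) + 77*3) = √((5 + 12) + 231) = √(17 + 231) = √248 = 2*√62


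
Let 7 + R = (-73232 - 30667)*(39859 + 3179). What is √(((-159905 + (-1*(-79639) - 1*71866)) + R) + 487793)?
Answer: 2*I*√1117817377 ≈ 66868.0*I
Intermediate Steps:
R = -4471605169 (R = -7 + (-73232 - 30667)*(39859 + 3179) = -7 - 103899*43038 = -7 - 4471605162 = -4471605169)
√(((-159905 + (-1*(-79639) - 1*71866)) + R) + 487793) = √(((-159905 + (-1*(-79639) - 1*71866)) - 4471605169) + 487793) = √(((-159905 + (79639 - 71866)) - 4471605169) + 487793) = √(((-159905 + 7773) - 4471605169) + 487793) = √((-152132 - 4471605169) + 487793) = √(-4471757301 + 487793) = √(-4471269508) = 2*I*√1117817377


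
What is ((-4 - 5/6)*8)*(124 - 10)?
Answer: -4408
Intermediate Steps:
((-4 - 5/6)*8)*(124 - 10) = ((-4 - 5/6)*8)*114 = ((-4 - 1*⅚)*8)*114 = ((-4 - ⅚)*8)*114 = -29/6*8*114 = -116/3*114 = -4408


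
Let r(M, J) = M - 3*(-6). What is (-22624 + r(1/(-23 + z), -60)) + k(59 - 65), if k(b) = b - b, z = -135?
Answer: -3571749/158 ≈ -22606.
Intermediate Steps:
r(M, J) = 18 + M (r(M, J) = M + 18 = 18 + M)
k(b) = 0
(-22624 + r(1/(-23 + z), -60)) + k(59 - 65) = (-22624 + (18 + 1/(-23 - 135))) + 0 = (-22624 + (18 + 1/(-158))) + 0 = (-22624 + (18 - 1/158)) + 0 = (-22624 + 2843/158) + 0 = -3571749/158 + 0 = -3571749/158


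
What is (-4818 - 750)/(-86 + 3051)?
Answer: -5568/2965 ≈ -1.8779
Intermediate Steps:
(-4818 - 750)/(-86 + 3051) = -5568/2965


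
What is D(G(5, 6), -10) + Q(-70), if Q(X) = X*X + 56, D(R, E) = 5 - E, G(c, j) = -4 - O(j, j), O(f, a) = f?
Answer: 4971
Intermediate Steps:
G(c, j) = -4 - j
Q(X) = 56 + X² (Q(X) = X² + 56 = 56 + X²)
D(G(5, 6), -10) + Q(-70) = (5 - 1*(-10)) + (56 + (-70)²) = (5 + 10) + (56 + 4900) = 15 + 4956 = 4971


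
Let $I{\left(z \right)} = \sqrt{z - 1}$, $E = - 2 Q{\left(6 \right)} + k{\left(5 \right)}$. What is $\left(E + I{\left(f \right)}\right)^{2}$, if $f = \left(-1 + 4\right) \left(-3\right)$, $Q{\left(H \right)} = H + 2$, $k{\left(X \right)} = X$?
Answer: $\left(-11 + i \sqrt{10}\right)^{2} \approx 111.0 - 69.57 i$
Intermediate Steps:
$Q{\left(H \right)} = 2 + H$
$f = -9$ ($f = 3 \left(-3\right) = -9$)
$E = -11$ ($E = - 2 \left(2 + 6\right) + 5 = \left(-2\right) 8 + 5 = -16 + 5 = -11$)
$I{\left(z \right)} = \sqrt{-1 + z}$
$\left(E + I{\left(f \right)}\right)^{2} = \left(-11 + \sqrt{-1 - 9}\right)^{2} = \left(-11 + \sqrt{-10}\right)^{2} = \left(-11 + i \sqrt{10}\right)^{2}$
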